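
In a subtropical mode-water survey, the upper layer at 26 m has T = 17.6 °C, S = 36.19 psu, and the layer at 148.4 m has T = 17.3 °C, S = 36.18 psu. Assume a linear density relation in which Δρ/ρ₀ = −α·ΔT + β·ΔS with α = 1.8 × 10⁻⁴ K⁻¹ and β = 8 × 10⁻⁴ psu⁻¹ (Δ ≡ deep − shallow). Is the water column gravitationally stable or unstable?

stable

ΔT = 17.3 − 17.6 = -0.3 K and ΔS = 36.18 − 36.19 = -0.01 psu (deep − shallow).
−αΔT = 5.40 × 10⁻⁵; βΔS = -8.00 × 10⁻⁶; sum Δρ/ρ₀ = 4.60 × 10⁻⁵.
Δρ/ρ₀ > 0, so Δρ > 0: deeper water is denser → statically stable.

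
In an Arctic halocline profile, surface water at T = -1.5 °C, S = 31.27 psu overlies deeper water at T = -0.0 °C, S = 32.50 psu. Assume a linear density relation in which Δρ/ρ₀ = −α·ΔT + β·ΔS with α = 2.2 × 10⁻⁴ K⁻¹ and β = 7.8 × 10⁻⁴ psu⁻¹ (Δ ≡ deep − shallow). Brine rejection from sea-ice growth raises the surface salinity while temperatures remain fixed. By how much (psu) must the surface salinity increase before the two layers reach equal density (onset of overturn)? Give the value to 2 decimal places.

Neutral buoyancy requires −α(T_deep − T_surf) + β(S_deep − S_surf′) = 0.
S_surf′ = S_deep − (α/β)·ΔT = 32.50 − (2.2 × 10⁻⁴/7.8 × 10⁻⁴)·(+1.5) = 32.0769 psu.
Increase required: 32.0769 − 31.27 = 0.8069 psu.

0.81 psu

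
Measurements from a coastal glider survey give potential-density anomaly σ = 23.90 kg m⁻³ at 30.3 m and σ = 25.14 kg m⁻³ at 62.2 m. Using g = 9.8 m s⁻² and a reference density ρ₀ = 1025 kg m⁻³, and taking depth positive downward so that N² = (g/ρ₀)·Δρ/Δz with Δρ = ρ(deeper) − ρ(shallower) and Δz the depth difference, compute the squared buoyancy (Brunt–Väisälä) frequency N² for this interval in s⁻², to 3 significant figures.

Δρ = 1025.14 − 1023.90 = 1.24 kg m⁻³ over Δz = 62.2 − 30.3 = 31.9 m.
N² = (9.8/1025) × (1.24/31.9) = 3.7165 × 10⁻⁴ s⁻² ≈ 3.72 × 10⁻⁴ s⁻².

3.72 × 10⁻⁴ s⁻²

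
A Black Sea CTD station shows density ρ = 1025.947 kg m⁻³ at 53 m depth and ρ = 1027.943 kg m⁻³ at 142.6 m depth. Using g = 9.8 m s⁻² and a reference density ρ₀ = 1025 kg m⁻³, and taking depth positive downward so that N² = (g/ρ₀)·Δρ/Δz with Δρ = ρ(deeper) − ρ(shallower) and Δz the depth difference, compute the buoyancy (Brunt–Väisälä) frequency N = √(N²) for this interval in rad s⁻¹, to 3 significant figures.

Δρ = 1027.943 − 1025.947 = 1.996 kg m⁻³ over Δz = 142.6 − 53 = 89.6 m.
N² = (9.8/1025) × (1.996/89.6) = 2.1299 × 10⁻⁴ s⁻².
N = √(2.1299 × 10⁻⁴) = 0.014594 rad s⁻¹ ≈ 0.0146 rad s⁻¹.

0.0146 rad s⁻¹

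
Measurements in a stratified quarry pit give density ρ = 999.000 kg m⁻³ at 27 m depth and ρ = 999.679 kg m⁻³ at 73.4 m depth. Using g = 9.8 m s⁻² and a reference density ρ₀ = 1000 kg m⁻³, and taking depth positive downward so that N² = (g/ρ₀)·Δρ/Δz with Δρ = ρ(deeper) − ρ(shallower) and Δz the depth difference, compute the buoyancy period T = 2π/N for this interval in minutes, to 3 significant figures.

8.74 min

Δρ = 999.679 − 999.000 = 0.679 kg m⁻³ over Δz = 73.4 − 27 = 46.4 m.
N² = (9.8/1000) × (0.679/46.4) = 1.4341 × 10⁻⁴ s⁻².
N = √(1.4341 × 10⁻⁴) = 0.011975 rad s⁻¹, so T = 2π/N = 524.69 s = 8.7448 min ≈ 8.74 min.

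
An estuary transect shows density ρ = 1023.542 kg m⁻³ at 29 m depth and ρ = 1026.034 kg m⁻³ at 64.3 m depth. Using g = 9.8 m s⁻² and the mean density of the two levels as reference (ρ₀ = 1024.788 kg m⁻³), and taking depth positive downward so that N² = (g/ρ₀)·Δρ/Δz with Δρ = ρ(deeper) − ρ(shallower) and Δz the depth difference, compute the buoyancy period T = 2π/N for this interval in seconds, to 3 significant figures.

Δρ = 1026.034 − 1023.542 = 2.492 kg m⁻³ over Δz = 64.3 − 29 = 35.3 m.
N² = (9.8/1024.788) × (2.492/35.3) = 6.7510 × 10⁻⁴ s⁻².
N = √(6.7510 × 10⁻⁴) = 0.025983 rad s⁻¹, so T = 2π/N = 241.82 s ≈ 242 s.
Since Δρ > 0 the layer is stably stratified.

242 s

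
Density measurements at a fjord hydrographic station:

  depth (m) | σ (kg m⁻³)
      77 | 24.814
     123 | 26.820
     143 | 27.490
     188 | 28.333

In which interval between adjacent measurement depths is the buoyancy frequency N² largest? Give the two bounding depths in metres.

77–123 m

Compute the density gradient over each adjacent pair:
  77–123 m: Δρ/Δz = 2.006/46 = 0.044 kg m⁻⁴
  123–143 m: Δρ/Δz = 0.670/20 = 0.034 kg m⁻⁴
  143–188 m: Δρ/Δz = 0.843/45 = 0.019 kg m⁻⁴
The largest gradient is in the 77–123 m interval — the pycnocline.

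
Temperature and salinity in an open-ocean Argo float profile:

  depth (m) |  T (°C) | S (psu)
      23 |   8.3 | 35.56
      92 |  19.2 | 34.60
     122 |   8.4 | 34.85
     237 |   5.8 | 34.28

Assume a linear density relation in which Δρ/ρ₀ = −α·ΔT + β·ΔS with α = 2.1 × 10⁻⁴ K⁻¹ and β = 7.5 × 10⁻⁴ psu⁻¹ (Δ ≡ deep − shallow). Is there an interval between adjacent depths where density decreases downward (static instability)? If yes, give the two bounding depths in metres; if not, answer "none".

23–92 m

Evaluate Δρ/ρ₀ = −αΔT + βΔS across each adjacent pair:
  23–92 m: −αΔT+βΔS = −(2.1 × 10⁻⁴)(+10.9)+(7.5 × 10⁻⁴)(-0.96) = -3.0 × 10⁻³ → UNSTABLE
  92–122 m: −αΔT+βΔS = −(2.1 × 10⁻⁴)(-10.8)+(7.5 × 10⁻⁴)(+0.25) = 2.5 × 10⁻³ → stable
  122–237 m: −αΔT+βΔS = −(2.1 × 10⁻⁴)(-2.6)+(7.5 × 10⁻⁴)(-0.57) = 1.2 × 10⁻⁴ → stable
The 23–92 m interval has Δρ < 0: lighter water underlies denser water.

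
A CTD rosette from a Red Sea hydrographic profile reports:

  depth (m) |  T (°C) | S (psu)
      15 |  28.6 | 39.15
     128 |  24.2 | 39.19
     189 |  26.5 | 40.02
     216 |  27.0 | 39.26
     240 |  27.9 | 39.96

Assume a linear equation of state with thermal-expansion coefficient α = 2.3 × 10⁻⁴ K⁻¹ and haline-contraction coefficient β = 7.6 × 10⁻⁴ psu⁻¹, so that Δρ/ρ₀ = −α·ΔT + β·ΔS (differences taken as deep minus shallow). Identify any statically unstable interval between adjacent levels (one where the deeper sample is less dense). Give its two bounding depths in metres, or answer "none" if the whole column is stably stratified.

189–216 m

Evaluate Δρ/ρ₀ = −αΔT + βΔS across each adjacent pair:
  15–128 m: −αΔT+βΔS = −(2.3 × 10⁻⁴)(-4.4)+(7.6 × 10⁻⁴)(+0.04) = 1.0 × 10⁻³ → stable
  128–189 m: −αΔT+βΔS = −(2.3 × 10⁻⁴)(+2.3)+(7.6 × 10⁻⁴)(+0.83) = 1.0 × 10⁻⁴ → stable
  189–216 m: −αΔT+βΔS = −(2.3 × 10⁻⁴)(+0.5)+(7.6 × 10⁻⁴)(-0.76) = -6.9 × 10⁻⁴ → UNSTABLE
  216–240 m: −αΔT+βΔS = −(2.3 × 10⁻⁴)(+0.9)+(7.6 × 10⁻⁴)(+0.70) = 3.2 × 10⁻⁴ → stable
The 189–216 m interval has Δρ < 0: lighter water underlies denser water.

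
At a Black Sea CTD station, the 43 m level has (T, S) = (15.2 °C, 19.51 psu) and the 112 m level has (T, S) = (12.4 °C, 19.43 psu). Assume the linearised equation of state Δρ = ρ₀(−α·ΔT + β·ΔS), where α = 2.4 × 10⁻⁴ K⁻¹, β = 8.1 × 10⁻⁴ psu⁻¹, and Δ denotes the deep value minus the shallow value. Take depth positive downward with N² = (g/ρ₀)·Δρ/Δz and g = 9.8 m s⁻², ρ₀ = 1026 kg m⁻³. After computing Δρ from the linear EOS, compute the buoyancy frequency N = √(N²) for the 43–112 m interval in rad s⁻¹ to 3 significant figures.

ΔT = -2.8 K, ΔS = -0.08 psu (deep − shallow).
Δρ/ρ₀ = −αΔT + βΔS = 6.72 × 10⁻⁴ − 6.48 × 10⁻⁵ = 6.072 × 10⁻⁴, so Δρ ≈ 0.6230 kg m⁻³.
N² = (g/ρ₀)·Δρ/Δz = g·(Δρ/ρ₀)/Δz = 9.8 × 6.072 × 10⁻⁴ / 69 = 8.6240 × 10⁻⁵ s⁻².
N = √(8.6240 × 10⁻⁵) = 9.2865 × 10⁻³ rad s⁻¹ ≈ 9.29 × 10⁻³ rad s⁻¹.

9.29 × 10⁻³ rad s⁻¹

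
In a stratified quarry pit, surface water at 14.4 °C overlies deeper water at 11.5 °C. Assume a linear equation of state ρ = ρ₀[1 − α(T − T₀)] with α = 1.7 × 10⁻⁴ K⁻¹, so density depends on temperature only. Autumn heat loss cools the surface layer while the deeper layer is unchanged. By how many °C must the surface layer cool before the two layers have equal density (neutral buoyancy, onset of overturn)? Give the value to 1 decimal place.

2.9 °C

With temperature the only control, equal density requires T_surf′ = T_deep.
T_surf′ = 11.5 °C.
Cooling required: 14.4 − 11.5 = 2.9 °C.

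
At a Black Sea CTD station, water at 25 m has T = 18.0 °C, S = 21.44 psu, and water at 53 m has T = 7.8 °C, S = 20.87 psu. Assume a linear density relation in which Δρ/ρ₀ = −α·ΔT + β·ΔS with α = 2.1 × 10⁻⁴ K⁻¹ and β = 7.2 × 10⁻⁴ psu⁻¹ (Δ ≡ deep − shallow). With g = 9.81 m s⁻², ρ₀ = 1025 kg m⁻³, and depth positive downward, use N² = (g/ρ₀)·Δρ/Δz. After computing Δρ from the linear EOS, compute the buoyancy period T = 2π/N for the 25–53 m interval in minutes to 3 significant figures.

ΔT = -10.2 K, ΔS = -0.57 psu (deep − shallow).
Δρ/ρ₀ = −αΔT + βΔS = 2.142 × 10⁻³ − 4.104 × 10⁻⁴ = 1.7316 × 10⁻³, so Δρ ≈ 1.775 kg m⁻³.
N² = (g/ρ₀)·Δρ/Δz = g·(Δρ/ρ₀)/Δz = 9.81 × 1.7316 × 10⁻³ / 28 = 6.0668 × 10⁻⁴ s⁻².
N = √(6.0668 × 10⁻⁴) = 0.024631 rad s⁻¹ → T = 2π/N = 255.09 s = 4.2515 min ≈ 4.25 min.

4.25 min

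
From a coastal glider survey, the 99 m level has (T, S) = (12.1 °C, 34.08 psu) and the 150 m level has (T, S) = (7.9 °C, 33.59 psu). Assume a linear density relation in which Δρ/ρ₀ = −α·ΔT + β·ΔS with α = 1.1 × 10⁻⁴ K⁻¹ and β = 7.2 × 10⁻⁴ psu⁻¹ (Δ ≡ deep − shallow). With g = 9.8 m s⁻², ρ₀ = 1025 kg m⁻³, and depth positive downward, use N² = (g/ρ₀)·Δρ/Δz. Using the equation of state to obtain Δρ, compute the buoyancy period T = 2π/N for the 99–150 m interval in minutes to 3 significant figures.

22.9 min

ΔT = -4.2 K, ΔS = -0.49 psu (deep − shallow).
Δρ/ρ₀ = −αΔT + βΔS = 4.62 × 10⁻⁴ − 3.528 × 10⁻⁴ = 1.092 × 10⁻⁴, so Δρ ≈ 0.1119 kg m⁻³.
N² = (g/ρ₀)·Δρ/Δz = g·(Δρ/ρ₀)/Δz = 9.8 × 1.092 × 10⁻⁴ / 51 = 2.0984 × 10⁻⁵ s⁻².
N = √(2.0984 × 10⁻⁵) = 4.5808 × 10⁻³ rad s⁻¹ → T = 2π/N = 1.3716 × 10³ s = 22.860 min ≈ 22.9 min.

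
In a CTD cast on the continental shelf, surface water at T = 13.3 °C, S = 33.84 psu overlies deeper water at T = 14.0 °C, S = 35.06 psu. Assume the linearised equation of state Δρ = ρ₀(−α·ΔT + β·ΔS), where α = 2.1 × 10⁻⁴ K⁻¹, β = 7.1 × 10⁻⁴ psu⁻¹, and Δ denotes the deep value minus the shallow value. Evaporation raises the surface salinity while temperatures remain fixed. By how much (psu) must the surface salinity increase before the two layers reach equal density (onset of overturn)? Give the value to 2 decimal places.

Neutral buoyancy requires −α(T_deep − T_surf) + β(S_deep − S_surf′) = 0.
S_surf′ = S_deep − (α/β)·ΔT = 35.06 − (2.1 × 10⁻⁴/7.1 × 10⁻⁴)·(+0.7) = 34.8530 psu.
Increase required: 34.8530 − 33.84 = 1.0130 psu.

1.01 psu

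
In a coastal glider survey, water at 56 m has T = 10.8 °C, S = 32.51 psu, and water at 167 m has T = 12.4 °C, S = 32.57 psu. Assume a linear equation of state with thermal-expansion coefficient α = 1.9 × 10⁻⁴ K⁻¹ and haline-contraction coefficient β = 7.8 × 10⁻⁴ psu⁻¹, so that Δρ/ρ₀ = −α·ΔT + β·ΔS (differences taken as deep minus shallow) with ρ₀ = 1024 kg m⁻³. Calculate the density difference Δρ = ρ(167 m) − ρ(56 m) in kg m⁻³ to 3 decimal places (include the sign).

ΔT = +1.6 K, ΔS = +0.06 psu (deep − shallow).
Δρ/ρ₀ = −(1.9 × 10⁻⁴)(+1.6) + (7.8 × 10⁻⁴)(+0.06) = -2.572 × 10⁻⁴.
Δρ = 1024 × (-2.572 × 10⁻⁴) = -0.263 kg m⁻³.
Negative Δρ: lighter below, statically unstable.

-0.263 kg m⁻³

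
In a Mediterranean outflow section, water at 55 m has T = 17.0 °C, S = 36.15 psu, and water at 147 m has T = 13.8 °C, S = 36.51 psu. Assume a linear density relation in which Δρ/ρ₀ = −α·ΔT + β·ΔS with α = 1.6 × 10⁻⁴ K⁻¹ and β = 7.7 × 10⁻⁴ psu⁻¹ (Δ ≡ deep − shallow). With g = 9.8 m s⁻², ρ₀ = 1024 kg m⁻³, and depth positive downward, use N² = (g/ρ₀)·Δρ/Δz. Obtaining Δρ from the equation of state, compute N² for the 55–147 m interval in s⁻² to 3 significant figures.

ΔT = -3.2 K, ΔS = +0.36 psu (deep − shallow).
Δρ/ρ₀ = −αΔT + βΔS = 5.12 × 10⁻⁴ + 2.772 × 10⁻⁴ = 7.892 × 10⁻⁴, so Δρ ≈ 0.8081 kg m⁻³.
N² = (g/ρ₀)·Δρ/Δz = g·(Δρ/ρ₀)/Δz = 9.8 × 7.892 × 10⁻⁴ / 92 = 8.4067 × 10⁻⁵ s⁻² ≈ 8.41 × 10⁻⁵ s⁻².

8.41 × 10⁻⁵ s⁻²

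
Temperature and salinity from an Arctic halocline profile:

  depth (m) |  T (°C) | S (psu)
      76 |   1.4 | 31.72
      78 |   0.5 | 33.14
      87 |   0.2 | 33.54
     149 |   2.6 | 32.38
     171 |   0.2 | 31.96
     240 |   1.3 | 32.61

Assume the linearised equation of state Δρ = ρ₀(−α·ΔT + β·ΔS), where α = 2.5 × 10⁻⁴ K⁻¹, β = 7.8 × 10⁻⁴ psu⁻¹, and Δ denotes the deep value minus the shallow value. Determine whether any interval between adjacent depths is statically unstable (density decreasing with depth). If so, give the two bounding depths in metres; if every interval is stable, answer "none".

87–149 m

Evaluate Δρ/ρ₀ = −αΔT + βΔS across each adjacent pair:
  76–78 m: −αΔT+βΔS = −(2.5 × 10⁻⁴)(-0.9)+(7.8 × 10⁻⁴)(+1.42) = 1.3 × 10⁻³ → stable
  78–87 m: −αΔT+βΔS = −(2.5 × 10⁻⁴)(-0.3)+(7.8 × 10⁻⁴)(+0.40) = 3.9 × 10⁻⁴ → stable
  87–149 m: −αΔT+βΔS = −(2.5 × 10⁻⁴)(+2.4)+(7.8 × 10⁻⁴)(-1.16) = -1.5 × 10⁻³ → UNSTABLE
  149–171 m: −αΔT+βΔS = −(2.5 × 10⁻⁴)(-2.4)+(7.8 × 10⁻⁴)(-0.42) = 2.7 × 10⁻⁴ → stable
  171–240 m: −αΔT+βΔS = −(2.5 × 10⁻⁴)(+1.1)+(7.8 × 10⁻⁴)(+0.65) = 2.3 × 10⁻⁴ → stable
The 87–149 m interval has Δρ < 0: lighter water underlies denser water.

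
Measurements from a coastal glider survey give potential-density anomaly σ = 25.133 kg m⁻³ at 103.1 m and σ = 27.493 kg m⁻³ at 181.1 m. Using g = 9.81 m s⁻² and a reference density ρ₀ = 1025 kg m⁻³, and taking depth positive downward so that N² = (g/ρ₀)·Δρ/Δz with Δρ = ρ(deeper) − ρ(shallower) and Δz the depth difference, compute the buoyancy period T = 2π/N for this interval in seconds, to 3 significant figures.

Δρ = 1027.493 − 1025.133 = 2.360 kg m⁻³ over Δz = 181.1 − 103.1 = 78 m.
N² = (9.81/1025) × (2.360/78) = 2.8958 × 10⁻⁴ s⁻².
N = √(2.8958 × 10⁻⁴) = 0.017017 rad s⁻¹, so T = 2π/N = 369.23 s ≈ 369 s.
A positive N² confirms static stability across the interval.

369 s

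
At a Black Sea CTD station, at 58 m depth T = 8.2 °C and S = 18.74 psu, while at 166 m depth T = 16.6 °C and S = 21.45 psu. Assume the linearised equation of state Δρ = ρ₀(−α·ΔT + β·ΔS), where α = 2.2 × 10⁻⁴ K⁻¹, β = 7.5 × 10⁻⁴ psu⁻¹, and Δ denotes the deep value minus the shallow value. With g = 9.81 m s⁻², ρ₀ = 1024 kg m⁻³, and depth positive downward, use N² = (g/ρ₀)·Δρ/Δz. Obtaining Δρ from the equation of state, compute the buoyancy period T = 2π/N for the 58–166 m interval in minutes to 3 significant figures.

25.6 min

ΔT = +8.4 K, ΔS = +2.71 psu (deep − shallow).
Δρ/ρ₀ = −αΔT + βΔS = -1.848 × 10⁻³ + 2.0325 × 10⁻³ = 1.845 × 10⁻⁴, so Δρ ≈ 0.1889 kg m⁻³.
N² = (g/ρ₀)·Δρ/Δz = g·(Δρ/ρ₀)/Δz = 9.81 × 1.845 × 10⁻⁴ / 108 = 1.6759 × 10⁻⁵ s⁻².
N = √(1.6759 × 10⁻⁵) = 4.0938 × 10⁻³ rad s⁻¹ → T = 2π/N = 1.5348 × 10³ s = 25.580 min ≈ 25.6 min.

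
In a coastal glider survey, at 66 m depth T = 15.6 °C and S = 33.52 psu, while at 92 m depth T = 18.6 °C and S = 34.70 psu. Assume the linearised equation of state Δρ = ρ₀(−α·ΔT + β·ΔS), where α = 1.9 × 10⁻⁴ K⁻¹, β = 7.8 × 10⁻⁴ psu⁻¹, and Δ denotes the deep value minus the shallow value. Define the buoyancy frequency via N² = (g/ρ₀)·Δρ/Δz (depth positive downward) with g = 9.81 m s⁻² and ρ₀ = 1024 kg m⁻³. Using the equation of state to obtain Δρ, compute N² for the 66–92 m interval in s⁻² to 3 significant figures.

1.32 × 10⁻⁴ s⁻²

ΔT = +3.0 K, ΔS = +1.18 psu (deep − shallow).
Δρ/ρ₀ = −αΔT + βΔS = -5.70 × 10⁻⁴ + 9.204 × 10⁻⁴ = 3.504 × 10⁻⁴, so Δρ ≈ 0.3588 kg m⁻³.
N² = (g/ρ₀)·Δρ/Δz = g·(Δρ/ρ₀)/Δz = 9.81 × 3.504 × 10⁻⁴ / 26 = 1.3221 × 10⁻⁴ s⁻² ≈ 1.32 × 10⁻⁴ s⁻².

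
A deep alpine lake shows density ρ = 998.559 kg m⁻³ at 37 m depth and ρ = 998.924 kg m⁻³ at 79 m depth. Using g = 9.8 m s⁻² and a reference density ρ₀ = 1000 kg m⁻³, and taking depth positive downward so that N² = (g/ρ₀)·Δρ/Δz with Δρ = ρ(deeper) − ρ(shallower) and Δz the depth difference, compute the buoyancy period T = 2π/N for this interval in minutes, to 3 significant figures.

Δρ = 998.924 − 998.559 = 0.365 kg m⁻³ over Δz = 79 − 37 = 42 m.
N² = (9.8/1000) × (0.365/42) = 8.5167 × 10⁻⁵ s⁻².
N = √(8.5167 × 10⁻⁵) = 9.2286 × 10⁻³ rad s⁻¹, so T = 2π/N = 680.84 s = 11.347 min ≈ 11.3 min.

11.3 min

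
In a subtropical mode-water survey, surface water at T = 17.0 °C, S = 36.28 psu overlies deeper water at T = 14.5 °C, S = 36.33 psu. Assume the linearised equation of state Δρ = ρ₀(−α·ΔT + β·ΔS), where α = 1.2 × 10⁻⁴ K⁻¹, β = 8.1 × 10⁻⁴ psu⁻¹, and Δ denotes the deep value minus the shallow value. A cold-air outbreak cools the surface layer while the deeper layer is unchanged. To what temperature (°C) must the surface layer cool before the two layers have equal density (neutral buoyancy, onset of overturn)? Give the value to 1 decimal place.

14.2 °C

Neutral buoyancy requires Δρ = 0, i.e. −α(T_deep − T_surf′) + β(S_deep − S_surf) = 0.
T_surf′ = T_deep − (β/α)·ΔS = 14.5 − (8.1 × 10⁻⁴/1.2 × 10⁻⁴)·(+0.05) = 14.162 °C.
Cooling required: 17.0 − (14.162) = 2.838 °C.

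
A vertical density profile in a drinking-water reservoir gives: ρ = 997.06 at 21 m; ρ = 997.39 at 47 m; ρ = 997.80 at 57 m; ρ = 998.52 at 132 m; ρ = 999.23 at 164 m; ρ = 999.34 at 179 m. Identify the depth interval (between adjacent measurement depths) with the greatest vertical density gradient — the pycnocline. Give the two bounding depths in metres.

Compute the density gradient over each adjacent pair:
  21–47 m: Δρ/Δz = 0.33/26 = 0.013 kg m⁻⁴
  47–57 m: Δρ/Δz = 0.41/10 = 0.041 kg m⁻⁴
  57–132 m: Δρ/Δz = 0.72/75 = 9.6 × 10⁻³ kg m⁻⁴
  132–164 m: Δρ/Δz = 0.71/32 = 0.022 kg m⁻⁴
  164–179 m: Δρ/Δz = 0.11/15 = 7.3 × 10⁻³ kg m⁻⁴
The largest gradient is in the 47–57 m interval — the pycnocline.

47–57 m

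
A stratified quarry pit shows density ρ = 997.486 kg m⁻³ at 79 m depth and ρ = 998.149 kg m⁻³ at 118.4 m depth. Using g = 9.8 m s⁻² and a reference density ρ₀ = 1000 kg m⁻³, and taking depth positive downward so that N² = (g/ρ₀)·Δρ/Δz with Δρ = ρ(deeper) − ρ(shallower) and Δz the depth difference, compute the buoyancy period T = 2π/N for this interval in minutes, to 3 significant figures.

8.15 min

Δρ = 998.149 − 997.486 = 0.663 kg m⁻³ over Δz = 118.4 − 79 = 39.4 m.
N² = (9.8/1000) × (0.663/39.4) = 1.6491 × 10⁻⁴ s⁻².
N = √(1.6491 × 10⁻⁴) = 0.012842 rad s⁻¹, so T = 2π/N = 489.27 s = 8.1545 min ≈ 8.15 min.
Since Δρ > 0 the layer is stably stratified.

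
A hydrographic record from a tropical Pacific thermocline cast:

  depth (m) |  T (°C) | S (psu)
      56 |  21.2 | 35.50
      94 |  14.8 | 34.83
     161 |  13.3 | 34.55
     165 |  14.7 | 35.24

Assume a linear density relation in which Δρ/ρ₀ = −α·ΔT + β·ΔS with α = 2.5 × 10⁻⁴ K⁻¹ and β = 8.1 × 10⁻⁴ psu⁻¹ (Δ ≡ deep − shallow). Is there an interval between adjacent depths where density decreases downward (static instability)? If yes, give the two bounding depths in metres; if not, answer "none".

Evaluate Δρ/ρ₀ = −αΔT + βΔS across each adjacent pair:
  56–94 m: −αΔT+βΔS = −(2.5 × 10⁻⁴)(-6.4)+(8.1 × 10⁻⁴)(-0.67) = 1.1 × 10⁻³ → stable
  94–161 m: −αΔT+βΔS = −(2.5 × 10⁻⁴)(-1.5)+(8.1 × 10⁻⁴)(-0.28) = 1.5 × 10⁻⁴ → stable
  161–165 m: −αΔT+βΔS = −(2.5 × 10⁻⁴)(+1.4)+(8.1 × 10⁻⁴)(+0.69) = 2.1 × 10⁻⁴ → stable
Every interval has Δρ > 0: the column is stably stratified throughout.

none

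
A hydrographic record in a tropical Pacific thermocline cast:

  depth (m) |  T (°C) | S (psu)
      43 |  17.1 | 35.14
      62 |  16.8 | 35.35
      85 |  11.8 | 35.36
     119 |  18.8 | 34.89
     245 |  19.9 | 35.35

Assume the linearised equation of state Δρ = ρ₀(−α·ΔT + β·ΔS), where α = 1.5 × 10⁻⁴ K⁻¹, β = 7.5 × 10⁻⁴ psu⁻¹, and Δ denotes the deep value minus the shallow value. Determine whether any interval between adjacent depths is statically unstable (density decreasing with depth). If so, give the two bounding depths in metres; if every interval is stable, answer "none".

Evaluate Δρ/ρ₀ = −αΔT + βΔS across each adjacent pair:
  43–62 m: −αΔT+βΔS = −(1.5 × 10⁻⁴)(-0.3)+(7.5 × 10⁻⁴)(+0.21) = 2.0 × 10⁻⁴ → stable
  62–85 m: −αΔT+βΔS = −(1.5 × 10⁻⁴)(-5.0)+(7.5 × 10⁻⁴)(+0.01) = 7.6 × 10⁻⁴ → stable
  85–119 m: −αΔT+βΔS = −(1.5 × 10⁻⁴)(+7.0)+(7.5 × 10⁻⁴)(-0.47) = -1.4 × 10⁻³ → UNSTABLE
  119–245 m: −αΔT+βΔS = −(1.5 × 10⁻⁴)(+1.1)+(7.5 × 10⁻⁴)(+0.46) = 1.8 × 10⁻⁴ → stable
The 85–119 m interval has Δρ < 0: lighter water underlies denser water.

85–119 m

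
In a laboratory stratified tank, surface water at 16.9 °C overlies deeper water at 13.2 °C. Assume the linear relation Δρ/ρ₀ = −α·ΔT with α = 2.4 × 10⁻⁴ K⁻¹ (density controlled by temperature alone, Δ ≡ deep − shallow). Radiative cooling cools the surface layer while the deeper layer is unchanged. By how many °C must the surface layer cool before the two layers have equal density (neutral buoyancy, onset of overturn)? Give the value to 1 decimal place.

With temperature the only control, equal density requires T_surf′ = T_deep.
T_surf′ = 13.2 °C.
Cooling required: 16.9 − 13.2 = 3.7 °C.

3.7 °C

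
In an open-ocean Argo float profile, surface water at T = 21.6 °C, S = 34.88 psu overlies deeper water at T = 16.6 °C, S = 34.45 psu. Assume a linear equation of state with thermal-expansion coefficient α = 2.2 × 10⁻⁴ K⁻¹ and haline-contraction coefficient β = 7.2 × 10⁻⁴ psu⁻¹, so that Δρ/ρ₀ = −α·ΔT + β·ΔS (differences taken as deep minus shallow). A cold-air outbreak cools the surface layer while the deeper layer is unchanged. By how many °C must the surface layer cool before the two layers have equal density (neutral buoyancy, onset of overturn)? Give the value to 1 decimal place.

3.6 °C

Neutral buoyancy requires Δρ = 0, i.e. −α(T_deep − T_surf′) + β(S_deep − S_surf) = 0.
T_surf′ = T_deep − (β/α)·ΔS = 16.6 − (7.2 × 10⁻⁴/2.2 × 10⁻⁴)·(-0.43) = 18.007 °C.
Cooling required: 21.6 − (18.007) = 3.593 °C.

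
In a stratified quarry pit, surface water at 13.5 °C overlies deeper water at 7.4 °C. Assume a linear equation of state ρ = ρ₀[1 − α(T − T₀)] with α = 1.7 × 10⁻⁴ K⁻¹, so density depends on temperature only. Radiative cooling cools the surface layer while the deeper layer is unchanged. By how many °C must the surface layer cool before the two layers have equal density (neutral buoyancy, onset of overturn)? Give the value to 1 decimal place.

With temperature the only control, equal density requires T_surf′ = T_deep.
T_surf′ = 7.4 °C.
Cooling required: 13.5 − 7.4 = 6.1 °C.

6.1 °C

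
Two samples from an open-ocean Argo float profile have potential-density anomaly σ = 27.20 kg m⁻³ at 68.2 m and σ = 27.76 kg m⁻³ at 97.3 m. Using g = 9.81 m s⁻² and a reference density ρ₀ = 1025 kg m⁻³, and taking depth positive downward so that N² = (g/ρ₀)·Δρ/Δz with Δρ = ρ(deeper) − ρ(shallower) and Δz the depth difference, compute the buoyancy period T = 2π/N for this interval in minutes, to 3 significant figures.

Δρ = 1027.76 − 1027.20 = 0.56 kg m⁻³ over Δz = 97.3 − 68.2 = 29.1 m.
N² = (9.81/1025) × (0.56/29.1) = 1.8418 × 10⁻⁴ s⁻².
N = √(1.8418 × 10⁻⁴) = 0.013571 rad s⁻¹, so T = 2π/N = 462.99 s = 7.7165 min ≈ 7.72 min.
Since Δρ > 0 the layer is stably stratified.

7.72 min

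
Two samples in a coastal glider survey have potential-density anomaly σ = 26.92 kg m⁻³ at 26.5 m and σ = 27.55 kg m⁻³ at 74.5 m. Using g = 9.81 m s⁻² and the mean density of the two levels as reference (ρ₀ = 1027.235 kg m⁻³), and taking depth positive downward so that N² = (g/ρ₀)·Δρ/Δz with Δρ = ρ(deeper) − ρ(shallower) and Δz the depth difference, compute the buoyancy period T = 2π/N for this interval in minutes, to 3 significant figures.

Δρ = 1027.55 − 1026.92 = 0.63 kg m⁻³ over Δz = 74.5 − 26.5 = 48 m.
N² = (9.81/1027.235) × (0.63/48) = 1.2534 × 10⁻⁴ s⁻².
N = √(1.2534 × 10⁻⁴) = 0.011196 rad s⁻¹, so T = 2π/N = 561.20 s = 9.3533 min ≈ 9.35 min.
N² > 0, so the interval is statically stable.

9.35 min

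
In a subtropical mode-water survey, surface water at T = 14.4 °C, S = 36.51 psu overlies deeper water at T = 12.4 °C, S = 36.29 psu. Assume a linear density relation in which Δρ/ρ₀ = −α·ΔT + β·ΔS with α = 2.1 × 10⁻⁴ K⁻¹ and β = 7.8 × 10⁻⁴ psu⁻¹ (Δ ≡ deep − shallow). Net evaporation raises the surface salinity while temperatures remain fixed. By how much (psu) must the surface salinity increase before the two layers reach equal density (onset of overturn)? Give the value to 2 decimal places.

0.32 psu

Neutral buoyancy requires −α(T_deep − T_surf) + β(S_deep − S_surf′) = 0.
S_surf′ = S_deep − (α/β)·ΔT = 36.29 − (2.1 × 10⁻⁴/7.8 × 10⁻⁴)·(-2.0) = 36.8285 psu.
Increase required: 36.8285 − 36.51 = 0.3185 psu.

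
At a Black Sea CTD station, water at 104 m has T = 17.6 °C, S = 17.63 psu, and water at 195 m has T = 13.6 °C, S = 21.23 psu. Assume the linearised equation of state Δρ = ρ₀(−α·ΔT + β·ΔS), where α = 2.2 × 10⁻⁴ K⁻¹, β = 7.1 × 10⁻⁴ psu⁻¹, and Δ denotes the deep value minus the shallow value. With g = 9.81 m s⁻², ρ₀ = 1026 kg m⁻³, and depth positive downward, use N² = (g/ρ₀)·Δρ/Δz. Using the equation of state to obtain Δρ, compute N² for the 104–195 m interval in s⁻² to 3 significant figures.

3.70 × 10⁻⁴ s⁻²

ΔT = -4.0 K, ΔS = +3.60 psu (deep − shallow).
Δρ/ρ₀ = −αΔT + βΔS = 8.80 × 10⁻⁴ + 2.556 × 10⁻³ = 3.436 × 10⁻³, so Δρ ≈ 3.525 kg m⁻³.
N² = (g/ρ₀)·Δρ/Δz = g·(Δρ/ρ₀)/Δz = 9.81 × 3.436 × 10⁻³ / 91 = 3.7041 × 10⁻⁴ s⁻² ≈ 3.70 × 10⁻⁴ s⁻².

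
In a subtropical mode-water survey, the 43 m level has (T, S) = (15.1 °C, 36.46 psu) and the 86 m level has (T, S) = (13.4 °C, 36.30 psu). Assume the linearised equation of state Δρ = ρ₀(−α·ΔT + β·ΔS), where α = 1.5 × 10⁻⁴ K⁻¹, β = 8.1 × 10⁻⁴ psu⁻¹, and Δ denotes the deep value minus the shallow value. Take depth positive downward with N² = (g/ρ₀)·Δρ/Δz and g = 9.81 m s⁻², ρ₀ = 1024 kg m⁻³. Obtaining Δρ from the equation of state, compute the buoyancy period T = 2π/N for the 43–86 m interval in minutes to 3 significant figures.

ΔT = -1.7 K, ΔS = -0.16 psu (deep − shallow).
Δρ/ρ₀ = −αΔT + βΔS = 2.55 × 10⁻⁴ − 1.296 × 10⁻⁴ = 1.254 × 10⁻⁴, so Δρ ≈ 0.1284 kg m⁻³.
N² = (g/ρ₀)·Δρ/Δz = g·(Δρ/ρ₀)/Δz = 9.81 × 1.254 × 10⁻⁴ / 43 = 2.8609 × 10⁻⁵ s⁻².
N = √(2.8609 × 10⁻⁵) = 5.3487 × 10⁻³ rad s⁻¹ → T = 2π/N = 1.1747 × 10³ s = 19.578 min ≈ 19.6 min.

19.6 min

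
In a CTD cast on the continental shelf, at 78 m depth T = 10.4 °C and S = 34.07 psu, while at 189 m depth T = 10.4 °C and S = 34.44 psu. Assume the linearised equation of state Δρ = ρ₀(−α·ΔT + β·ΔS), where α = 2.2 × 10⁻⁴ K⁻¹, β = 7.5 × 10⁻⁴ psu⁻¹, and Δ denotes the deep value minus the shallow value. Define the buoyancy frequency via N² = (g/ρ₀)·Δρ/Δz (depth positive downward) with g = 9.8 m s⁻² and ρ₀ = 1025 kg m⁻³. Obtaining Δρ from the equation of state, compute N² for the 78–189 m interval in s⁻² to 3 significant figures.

2.45 × 10⁻⁵ s⁻²

ΔT = +0.0 K, ΔS = +0.37 psu (deep − shallow).
Δρ/ρ₀ = −αΔT + βΔS = 0 + 2.775 × 10⁻⁴ = 2.775 × 10⁻⁴, so Δρ ≈ 0.2844 kg m⁻³.
N² = (g/ρ₀)·Δρ/Δz = g·(Δρ/ρ₀)/Δz = 9.8 × 2.775 × 10⁻⁴ / 111 = 2.4500 × 10⁻⁵ s⁻² ≈ 2.45 × 10⁻⁵ s⁻².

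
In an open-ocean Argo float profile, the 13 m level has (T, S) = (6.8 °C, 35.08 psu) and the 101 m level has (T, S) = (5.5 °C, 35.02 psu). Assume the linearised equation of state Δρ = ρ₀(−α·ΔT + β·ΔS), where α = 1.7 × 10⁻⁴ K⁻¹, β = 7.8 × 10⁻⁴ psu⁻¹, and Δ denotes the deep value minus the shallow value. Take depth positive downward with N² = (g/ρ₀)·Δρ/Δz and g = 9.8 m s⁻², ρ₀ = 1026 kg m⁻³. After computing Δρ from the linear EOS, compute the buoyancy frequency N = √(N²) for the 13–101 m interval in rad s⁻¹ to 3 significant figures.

ΔT = -1.3 K, ΔS = -0.06 psu (deep − shallow).
Δρ/ρ₀ = −αΔT + βΔS = 2.21 × 10⁻⁴ − 4.68 × 10⁻⁵ = 1.742 × 10⁻⁴, so Δρ ≈ 0.1787 kg m⁻³.
N² = (g/ρ₀)·Δρ/Δz = g·(Δρ/ρ₀)/Δz = 9.8 × 1.742 × 10⁻⁴ / 88 = 1.9400 × 10⁻⁵ s⁻².
N = √(1.9400 × 10⁻⁵) = 4.4045 × 10⁻³ rad s⁻¹ ≈ 4.40 × 10⁻³ rad s⁻¹.

4.40 × 10⁻³ rad s⁻¹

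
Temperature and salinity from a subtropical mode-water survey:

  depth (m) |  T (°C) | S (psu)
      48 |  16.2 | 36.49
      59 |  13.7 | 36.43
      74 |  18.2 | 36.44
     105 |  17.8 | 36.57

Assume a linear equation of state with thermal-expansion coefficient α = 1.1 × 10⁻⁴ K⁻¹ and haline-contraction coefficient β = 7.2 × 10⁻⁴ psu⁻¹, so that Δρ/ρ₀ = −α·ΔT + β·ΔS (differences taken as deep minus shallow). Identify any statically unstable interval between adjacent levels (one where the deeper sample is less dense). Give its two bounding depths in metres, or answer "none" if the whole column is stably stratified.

59–74 m

Evaluate Δρ/ρ₀ = −αΔT + βΔS across each adjacent pair:
  48–59 m: −αΔT+βΔS = −(1.1 × 10⁻⁴)(-2.5)+(7.2 × 10⁻⁴)(-0.06) = 2.3 × 10⁻⁴ → stable
  59–74 m: −αΔT+βΔS = −(1.1 × 10⁻⁴)(+4.5)+(7.2 × 10⁻⁴)(+0.01) = -4.9 × 10⁻⁴ → UNSTABLE
  74–105 m: −αΔT+βΔS = −(1.1 × 10⁻⁴)(-0.4)+(7.2 × 10⁻⁴)(+0.13) = 1.4 × 10⁻⁴ → stable
The 59–74 m interval has Δρ < 0: lighter water underlies denser water.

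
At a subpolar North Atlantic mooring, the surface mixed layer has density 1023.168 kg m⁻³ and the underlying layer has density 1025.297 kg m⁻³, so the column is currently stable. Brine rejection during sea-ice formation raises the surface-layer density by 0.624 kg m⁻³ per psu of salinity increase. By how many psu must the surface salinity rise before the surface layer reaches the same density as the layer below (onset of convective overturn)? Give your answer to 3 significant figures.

Density deficit of the surface layer: 1025.297 − 1023.168 = 2.129 kg m⁻³.
Required change = 2.129 / 0.624 = 3.41 psu.

3.41 psu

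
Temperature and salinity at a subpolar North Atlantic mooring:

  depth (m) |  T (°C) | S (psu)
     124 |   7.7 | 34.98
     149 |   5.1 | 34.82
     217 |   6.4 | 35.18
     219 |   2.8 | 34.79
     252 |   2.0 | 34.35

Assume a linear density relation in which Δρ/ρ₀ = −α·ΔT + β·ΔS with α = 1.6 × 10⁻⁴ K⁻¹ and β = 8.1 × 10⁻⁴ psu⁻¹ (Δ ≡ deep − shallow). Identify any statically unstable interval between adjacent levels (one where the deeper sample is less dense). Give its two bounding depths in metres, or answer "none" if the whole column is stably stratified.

Evaluate Δρ/ρ₀ = −αΔT + βΔS across each adjacent pair:
  124–149 m: −αΔT+βΔS = −(1.6 × 10⁻⁴)(-2.6)+(8.1 × 10⁻⁴)(-0.16) = 2.9 × 10⁻⁴ → stable
  149–217 m: −αΔT+βΔS = −(1.6 × 10⁻⁴)(+1.3)+(8.1 × 10⁻⁴)(+0.36) = 8.4 × 10⁻⁵ → stable
  217–219 m: −αΔT+βΔS = −(1.6 × 10⁻⁴)(-3.6)+(8.1 × 10⁻⁴)(-0.39) = 2.6 × 10⁻⁴ → stable
  219–252 m: −αΔT+βΔS = −(1.6 × 10⁻⁴)(-0.8)+(8.1 × 10⁻⁴)(-0.44) = -2.3 × 10⁻⁴ → UNSTABLE
The 219–252 m interval has Δρ < 0: lighter water underlies denser water.

219–252 m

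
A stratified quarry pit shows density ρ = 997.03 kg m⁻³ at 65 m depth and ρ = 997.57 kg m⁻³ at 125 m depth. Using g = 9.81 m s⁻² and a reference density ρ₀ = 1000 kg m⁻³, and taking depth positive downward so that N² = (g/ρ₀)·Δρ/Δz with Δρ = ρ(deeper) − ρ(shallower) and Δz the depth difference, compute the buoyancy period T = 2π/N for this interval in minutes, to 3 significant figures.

11.1 min

Δρ = 997.57 − 997.03 = 0.54 kg m⁻³ over Δz = 125 − 65 = 60 m.
N² = (9.81/1000) × (0.54/60) = 8.8290 × 10⁻⁵ s⁻².
N = √(8.8290 × 10⁻⁵) = 9.3963 × 10⁻³ rad s⁻¹, so T = 2π/N = 668.69 s = 11.145 min ≈ 11.1 min.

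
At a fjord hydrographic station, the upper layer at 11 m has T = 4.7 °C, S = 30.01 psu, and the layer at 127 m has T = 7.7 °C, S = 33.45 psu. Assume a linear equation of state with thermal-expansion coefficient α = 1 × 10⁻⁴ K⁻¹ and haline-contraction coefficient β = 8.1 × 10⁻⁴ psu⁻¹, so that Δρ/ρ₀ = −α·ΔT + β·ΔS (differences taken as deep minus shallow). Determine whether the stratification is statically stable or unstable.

stable

ΔT = 7.7 − 4.7 = +3.0 K and ΔS = 33.45 − 30.01 = +3.44 psu (deep − shallow).
−αΔT = -3.00 × 10⁻⁴; βΔS = 2.7864 × 10⁻³; sum Δρ/ρ₀ = 2.4864 × 10⁻³.
Δρ/ρ₀ > 0, so Δρ > 0: deeper water is denser → statically stable.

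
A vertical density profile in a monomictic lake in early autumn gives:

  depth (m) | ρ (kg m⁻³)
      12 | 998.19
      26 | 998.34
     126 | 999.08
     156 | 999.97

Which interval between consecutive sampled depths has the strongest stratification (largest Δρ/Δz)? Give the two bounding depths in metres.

Compute the density gradient over each adjacent pair:
  12–26 m: Δρ/Δz = 0.15/14 = 0.011 kg m⁻⁴
  26–126 m: Δρ/Δz = 0.74/100 = 7.4 × 10⁻³ kg m⁻⁴
  126–156 m: Δρ/Δz = 0.89/30 = 0.030 kg m⁻⁴
The largest gradient is in the 126–156 m interval — the pycnocline.

126–156 m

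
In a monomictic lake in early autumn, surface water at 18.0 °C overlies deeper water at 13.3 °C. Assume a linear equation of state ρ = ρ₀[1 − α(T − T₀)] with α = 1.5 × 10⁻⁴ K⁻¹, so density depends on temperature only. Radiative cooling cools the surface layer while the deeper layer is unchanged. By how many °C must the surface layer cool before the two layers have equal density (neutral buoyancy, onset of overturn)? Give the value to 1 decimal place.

With temperature the only control, equal density requires T_surf′ = T_deep.
T_surf′ = 13.3 °C.
Cooling required: 18.0 − 13.3 = 4.7 °C.

4.7 °C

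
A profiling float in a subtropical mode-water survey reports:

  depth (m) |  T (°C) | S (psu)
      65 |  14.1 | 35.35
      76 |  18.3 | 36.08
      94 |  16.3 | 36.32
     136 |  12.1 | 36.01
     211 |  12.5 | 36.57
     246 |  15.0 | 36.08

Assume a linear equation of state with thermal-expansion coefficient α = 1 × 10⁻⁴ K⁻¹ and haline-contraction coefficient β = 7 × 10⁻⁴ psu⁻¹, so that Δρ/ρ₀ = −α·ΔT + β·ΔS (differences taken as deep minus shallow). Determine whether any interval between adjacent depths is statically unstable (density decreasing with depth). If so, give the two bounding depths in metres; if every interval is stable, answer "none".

211–246 m

Evaluate Δρ/ρ₀ = −αΔT + βΔS across each adjacent pair:
  65–76 m: −αΔT+βΔS = −(1 × 10⁻⁴)(+4.2)+(7 × 10⁻⁴)(+0.73) = 9.1 × 10⁻⁵ → stable
  76–94 m: −αΔT+βΔS = −(1 × 10⁻⁴)(-2.0)+(7 × 10⁻⁴)(+0.24) = 3.7 × 10⁻⁴ → stable
  94–136 m: −αΔT+βΔS = −(1 × 10⁻⁴)(-4.2)+(7 × 10⁻⁴)(-0.31) = 2.0 × 10⁻⁴ → stable
  136–211 m: −αΔT+βΔS = −(1 × 10⁻⁴)(+0.4)+(7 × 10⁻⁴)(+0.56) = 3.5 × 10⁻⁴ → stable
  211–246 m: −αΔT+βΔS = −(1 × 10⁻⁴)(+2.5)+(7 × 10⁻⁴)(-0.49) = -5.9 × 10⁻⁴ → UNSTABLE
The 211–246 m interval has Δρ < 0: lighter water underlies denser water.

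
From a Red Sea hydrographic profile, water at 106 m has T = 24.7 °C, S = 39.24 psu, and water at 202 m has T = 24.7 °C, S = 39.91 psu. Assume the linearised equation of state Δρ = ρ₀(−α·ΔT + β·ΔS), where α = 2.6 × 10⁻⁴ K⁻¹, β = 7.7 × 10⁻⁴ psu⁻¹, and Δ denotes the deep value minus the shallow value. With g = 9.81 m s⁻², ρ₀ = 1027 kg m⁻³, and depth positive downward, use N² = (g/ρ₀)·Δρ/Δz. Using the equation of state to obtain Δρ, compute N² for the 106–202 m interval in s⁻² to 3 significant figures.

5.27 × 10⁻⁵ s⁻²

ΔT = +0.0 K, ΔS = +0.67 psu (deep − shallow).
Δρ/ρ₀ = −αΔT + βΔS = 0 + 5.159 × 10⁻⁴ = 5.159 × 10⁻⁴, so Δρ ≈ 0.5298 kg m⁻³.
N² = (g/ρ₀)·Δρ/Δz = g·(Δρ/ρ₀)/Δz = 9.81 × 5.159 × 10⁻⁴ / 96 = 5.2719 × 10⁻⁵ s⁻² ≈ 5.27 × 10⁻⁵ s⁻².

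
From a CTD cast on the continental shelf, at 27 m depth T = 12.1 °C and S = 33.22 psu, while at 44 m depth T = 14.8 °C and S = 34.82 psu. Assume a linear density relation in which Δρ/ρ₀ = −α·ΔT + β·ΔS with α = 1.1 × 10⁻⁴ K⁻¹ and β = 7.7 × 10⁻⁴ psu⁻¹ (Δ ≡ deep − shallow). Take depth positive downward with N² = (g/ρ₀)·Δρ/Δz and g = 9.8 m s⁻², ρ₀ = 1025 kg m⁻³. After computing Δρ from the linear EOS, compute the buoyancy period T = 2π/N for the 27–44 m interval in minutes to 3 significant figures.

ΔT = +2.7 K, ΔS = +1.60 psu (deep − shallow).
Δρ/ρ₀ = −αΔT + βΔS = -2.97 × 10⁻⁴ + 1.232 × 10⁻³ = 9.35 × 10⁻⁴, so Δρ ≈ 0.9584 kg m⁻³.
N² = (g/ρ₀)·Δρ/Δz = g·(Δρ/ρ₀)/Δz = 9.8 × 9.35 × 10⁻⁴ / 17 = 5.3900 × 10⁻⁴ s⁻².
N = √(5.3900 × 10⁻⁴) = 0.023216 rad s⁻¹ → T = 2π/N = 270.64 s = 4.5107 min ≈ 4.51 min.

4.51 min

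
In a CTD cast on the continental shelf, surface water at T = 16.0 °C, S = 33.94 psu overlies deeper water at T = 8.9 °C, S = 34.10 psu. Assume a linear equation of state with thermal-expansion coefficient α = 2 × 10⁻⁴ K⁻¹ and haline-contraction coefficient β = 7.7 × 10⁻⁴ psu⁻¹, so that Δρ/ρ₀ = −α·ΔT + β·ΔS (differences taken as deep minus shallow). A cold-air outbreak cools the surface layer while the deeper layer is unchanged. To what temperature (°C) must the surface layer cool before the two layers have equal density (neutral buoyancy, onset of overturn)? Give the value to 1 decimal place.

8.3 °C

Neutral buoyancy requires Δρ = 0, i.e. −α(T_deep − T_surf′) + β(S_deep − S_surf) = 0.
T_surf′ = T_deep − (β/α)·ΔS = 8.9 − (7.7 × 10⁻⁴/2 × 10⁻⁴)·(+0.16) = 8.284 °C.
Cooling required: 16.0 − (8.284) = 7.716 °C.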